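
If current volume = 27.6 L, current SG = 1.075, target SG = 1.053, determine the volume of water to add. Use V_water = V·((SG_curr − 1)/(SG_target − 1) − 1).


V_water = 27.6·((1.075 − 1)/(1.053 − 1) − 1)

11.4566 L


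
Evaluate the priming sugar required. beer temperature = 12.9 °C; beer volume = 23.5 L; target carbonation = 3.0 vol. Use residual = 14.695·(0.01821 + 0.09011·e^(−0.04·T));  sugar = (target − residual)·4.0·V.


residual = 14.695·(0.01821 + 0.09011·e^(−0.04·12.9)) = 1.0580
sugar = (3.0 − 1.0580)·4.0·23.5

182.5484 g


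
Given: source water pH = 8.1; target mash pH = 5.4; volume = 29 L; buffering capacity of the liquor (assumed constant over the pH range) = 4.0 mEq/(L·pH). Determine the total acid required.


acid = buffering capacity · (pH_source − pH_target) · V
acid = 4.0 · (8.1 − 5.4) · 29

313.2000 mEq


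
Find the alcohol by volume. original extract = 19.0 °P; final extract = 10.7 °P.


SG = 259/(259 − P);  ABV = (OG − FG)·131.25
OG = 259/(259 − 19.0) = 1.0792
FG = 259/(259 − 10.7) = 1.0431
ABV = (1.0792 − 1.0431)·131.25

4.7347 % ABV


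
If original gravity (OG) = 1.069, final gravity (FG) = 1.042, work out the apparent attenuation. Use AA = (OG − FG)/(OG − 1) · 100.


AA = (1.069 − 1.042)/(1.069 − 1) · 100

39.1304 %


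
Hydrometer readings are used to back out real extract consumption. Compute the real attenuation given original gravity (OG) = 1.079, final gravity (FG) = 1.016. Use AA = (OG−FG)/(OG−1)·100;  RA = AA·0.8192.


AA = (1.079 − 1.016)/(1.079 − 1)·100 = 79.7468
RA = 79.7468·0.8192

65.3286 %


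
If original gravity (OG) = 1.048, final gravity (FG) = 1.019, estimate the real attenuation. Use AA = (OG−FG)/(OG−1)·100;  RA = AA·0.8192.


AA = (1.048 − 1.019)/(1.048 − 1)·100 = 60.4167
RA = 60.4167·0.8192

49.4933 %


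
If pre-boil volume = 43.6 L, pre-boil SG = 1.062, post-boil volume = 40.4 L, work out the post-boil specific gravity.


SG_post = 1 + (SG_pre − 1)·V_pre/V_post
pts_pre = (1.062 − 1)·1000 = 62.0000
pts_post = 62.0000·43.6/40.4 = 66.9109
SG_post = 1 + 66.9109/1000

1.0669


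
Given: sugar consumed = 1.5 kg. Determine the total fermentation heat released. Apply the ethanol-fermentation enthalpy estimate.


Q = m_sugar · 590 kJ/kg
Q = 1.5 · 590

885.0000 kJ


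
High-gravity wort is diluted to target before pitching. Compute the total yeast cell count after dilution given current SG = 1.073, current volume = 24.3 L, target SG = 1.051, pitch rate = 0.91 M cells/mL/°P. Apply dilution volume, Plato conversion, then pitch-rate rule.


V_w = V·((SG_c−1)/(SG_t−1)−1);  °P = 259 − 259/SG_t;  cells = rate·(V+V_w)·°P
V_w = 24.3·((1.073−1)/(1.051−1)−1) = 10.4824
V_final = 24.3 + 10.4824 = 34.7824
°P = 259 − 259/1.051 = 12.5680
cells = 0.91·34.7824·12.5680

397.8026 billion cells


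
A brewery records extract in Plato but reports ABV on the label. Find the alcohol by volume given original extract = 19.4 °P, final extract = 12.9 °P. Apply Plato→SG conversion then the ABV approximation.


SG = 259/(259 − P);  ABV = (OG − FG)·131.25
OG = 259/(259 − 19.4) = 1.0810
FG = 259/(259 − 12.9) = 1.0524
ABV = (1.0810 − 1.0524)·131.25

3.7473 % ABV


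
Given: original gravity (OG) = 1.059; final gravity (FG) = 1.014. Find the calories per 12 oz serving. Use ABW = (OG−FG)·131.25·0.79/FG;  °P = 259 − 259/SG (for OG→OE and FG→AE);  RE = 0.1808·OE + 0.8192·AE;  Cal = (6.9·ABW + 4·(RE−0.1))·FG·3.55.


ABW = (1.059 − 1.014)·131.25·0.79/1.014 = 4.6015
OE = 259 − 259/1.059 = 14.4297 °P
AE = 259 − 259/1.014 = 3.5759 °P
RE = 0.1808·14.4297 + 0.8192·3.5759 = 5.5383 °P
Cal = (6.9·4.6015 + 4·(5.5383−0.1))·1.014·3.55

192.5970 kcal


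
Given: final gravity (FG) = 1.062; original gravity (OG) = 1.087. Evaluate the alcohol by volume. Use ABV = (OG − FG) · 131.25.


ABV = (1.087 − 1.062) · 131.25

3.2812 % ABV


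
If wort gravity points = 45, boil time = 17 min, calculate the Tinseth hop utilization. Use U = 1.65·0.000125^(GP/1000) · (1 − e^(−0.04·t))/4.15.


bigness = 1.65·0.000125^(45/1000) = 1.1011
boil_factor = (1 − e^(−0.04·17))/4.15 = 0.1189
U = 1.1011 · 0.1189

0.1309


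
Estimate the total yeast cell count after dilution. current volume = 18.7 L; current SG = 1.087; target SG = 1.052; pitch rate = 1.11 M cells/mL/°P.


V_w = V·((SG_c−1)/(SG_t−1)−1);  °P = 259 − 259/SG_t;  cells = rate·(V+V_w)·°P
V_w = 18.7·((1.087−1)/(1.052−1)−1) = 12.5865
V_final = 18.7 + 12.5865 = 31.2865
°P = 259 − 259/1.052 = 12.8023
cells = 1.11·31.2865·12.8023

444.5984 billion cells


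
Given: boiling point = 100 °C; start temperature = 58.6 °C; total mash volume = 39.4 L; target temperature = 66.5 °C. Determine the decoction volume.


V_dec = V_total·(T_target − T_start)/(T_boil − T_start)
V_dec = 39.4·(66.5 − 58.6)/(100 − 58.6)

7.5184 L


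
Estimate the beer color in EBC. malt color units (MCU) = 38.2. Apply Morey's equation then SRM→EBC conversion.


SRM = 1.4922·MCU^0.6859;  EBC = SRM·1.97
SRM = 1.4922·38.2^0.6859 = 18.1537
EBC = 18.1537·1.97

35.7627 EBC


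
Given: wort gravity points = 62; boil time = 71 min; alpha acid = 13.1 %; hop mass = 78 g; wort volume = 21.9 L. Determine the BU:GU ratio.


U = 1.65·0.000125^(GP/1000)·(1−e^(−0.04t))/4.15;  IBU = (α/100)·m·U·1000/V;  BU:GU = IBU/GP
U = 1.65·0.000125^(62/1000)·(1−e^(−0.04·71))/4.15 = 0.2144
IBU = (13.1/100)·78·0.2144·1000/21.9 = 100.0508
BU:GU = 100.0508/62

1.6137


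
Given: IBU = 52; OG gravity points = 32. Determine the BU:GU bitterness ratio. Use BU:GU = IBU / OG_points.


BU:GU = 52 / 32

1.6250


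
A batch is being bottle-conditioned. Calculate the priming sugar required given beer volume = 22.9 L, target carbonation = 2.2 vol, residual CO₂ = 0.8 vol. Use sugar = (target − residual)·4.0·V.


sugar = (2.2 − 0.8)·4.0·22.9

128.2400 g


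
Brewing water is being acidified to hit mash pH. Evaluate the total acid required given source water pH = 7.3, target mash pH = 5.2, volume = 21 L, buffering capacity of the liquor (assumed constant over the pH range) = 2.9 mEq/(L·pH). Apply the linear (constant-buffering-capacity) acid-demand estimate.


acid = buffering capacity · (pH_source − pH_target) · V
acid = 2.9 · (7.3 − 5.2) · 21

127.8900 mEq


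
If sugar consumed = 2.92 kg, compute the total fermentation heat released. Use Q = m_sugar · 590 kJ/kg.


Q = 2.92 · 590

1722.8000 kJ


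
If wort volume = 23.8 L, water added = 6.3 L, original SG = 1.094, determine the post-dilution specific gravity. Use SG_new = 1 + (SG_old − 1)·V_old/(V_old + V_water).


pts = (1.094 − 1)·1000·23.8/(23.8 + 6.3) = 74.3256
SG_new = 1 + 74.3256/1000

1.0743


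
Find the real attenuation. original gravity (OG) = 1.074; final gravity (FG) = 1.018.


AA = (OG−FG)/(OG−1)·100;  RA = AA·0.8192
AA = (1.074 − 1.018)/(1.074 − 1)·100 = 75.6757
RA = 75.6757·0.8192

61.9935 %


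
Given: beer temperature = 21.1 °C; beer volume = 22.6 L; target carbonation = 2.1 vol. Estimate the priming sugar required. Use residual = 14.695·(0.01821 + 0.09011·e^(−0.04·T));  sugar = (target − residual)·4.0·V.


residual = 14.695·(0.01821 + 0.09011·e^(−0.04·21.1)) = 0.8370
sugar = (2.1 − 0.8370)·4.0·22.6

114.1779 g


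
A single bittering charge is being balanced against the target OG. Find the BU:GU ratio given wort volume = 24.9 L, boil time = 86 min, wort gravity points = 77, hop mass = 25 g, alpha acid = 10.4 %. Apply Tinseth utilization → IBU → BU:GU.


U = 1.65·0.000125^(GP/1000)·(1−e^(−0.04t))/4.15;  IBU = (α/100)·m·U·1000/V;  BU:GU = IBU/GP
U = 1.65·0.000125^(77/1000)·(1−e^(−0.04·86))/4.15 = 0.1926
IBU = (10.4/100)·25·0.1926·1000/24.9 = 20.1149
BU:GU = 20.1149/77

0.2612


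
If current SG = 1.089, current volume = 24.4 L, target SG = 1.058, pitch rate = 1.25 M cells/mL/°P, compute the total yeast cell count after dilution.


V_w = V·((SG_c−1)/(SG_t−1)−1);  °P = 259 − 259/SG_t;  cells = rate·(V+V_w)·°P
V_w = 24.4·((1.089−1)/(1.058−1)−1) = 13.0414
V_final = 24.4 + 13.0414 = 37.4414
°P = 259 − 259/1.058 = 14.1985
cells = 1.25·37.4414·14.1985

664.5137 billion cells


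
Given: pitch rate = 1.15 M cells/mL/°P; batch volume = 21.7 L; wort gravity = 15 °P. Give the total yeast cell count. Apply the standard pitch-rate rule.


cells (billions) = rate · V_L · °P
cells = 1.15 · 21.7 · 15

374.3250 billion cells


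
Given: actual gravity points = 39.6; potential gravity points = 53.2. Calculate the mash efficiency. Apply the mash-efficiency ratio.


efficiency = actual / potential × 100
efficiency = 39.6 / 53.2 × 100

74.4361 %


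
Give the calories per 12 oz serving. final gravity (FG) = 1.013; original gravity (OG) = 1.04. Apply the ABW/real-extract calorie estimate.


ABW = (OG−FG)·131.25·0.79/FG;  °P = 259 − 259/SG (for OG→OE and FG→AE);  RE = 0.1808·OE + 0.8192·AE;  Cal = (6.9·ABW + 4·(RE−0.1))·FG·3.55
ABW = (1.04 − 1.013)·131.25·0.79/1.013 = 2.7636
OE = 259 − 259/1.04 = 9.9615 °P
AE = 259 − 259/1.013 = 3.3238 °P
RE = 0.1808·9.9615 + 0.8192·3.3238 = 4.5239 °P
Cal = (6.9·2.7636 + 4·(4.5239−0.1))·1.013·3.55

132.2113 kcal


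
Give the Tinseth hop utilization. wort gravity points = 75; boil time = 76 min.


U = 1.65·0.000125^(GP/1000) · (1 − e^(−0.04·t))/4.15
bigness = 1.65·0.000125^(75/1000) = 0.8409
boil_factor = (1 − e^(−0.04·76))/4.15 = 0.2294
U = 0.8409 · 0.2294

0.1929


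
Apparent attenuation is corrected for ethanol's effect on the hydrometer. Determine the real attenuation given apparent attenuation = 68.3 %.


RA = AA · 0.8192
RA = 68.3 · 0.8192

55.9514 %


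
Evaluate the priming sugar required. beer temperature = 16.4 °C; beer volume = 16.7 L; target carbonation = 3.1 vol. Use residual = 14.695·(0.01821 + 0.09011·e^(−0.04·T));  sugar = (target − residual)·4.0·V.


residual = 14.695·(0.01821 + 0.09011·e^(−0.04·16.4)) = 0.9547
sugar = (3.1 − 0.9547)·4.0·16.7

143.3036 g


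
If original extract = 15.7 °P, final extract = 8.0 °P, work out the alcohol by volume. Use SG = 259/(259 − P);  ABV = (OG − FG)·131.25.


OG = 259/(259 − 15.7) = 1.0645
FG = 259/(259 − 8.0) = 1.0319
ABV = (1.0645 − 1.0319)·131.25

4.2862 % ABV


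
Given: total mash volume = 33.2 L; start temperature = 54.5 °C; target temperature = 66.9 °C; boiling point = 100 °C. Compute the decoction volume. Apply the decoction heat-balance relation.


V_dec = V_total·(T_target − T_start)/(T_boil − T_start)
V_dec = 33.2·(66.9 − 54.5)/(100 − 54.5)

9.0479 L


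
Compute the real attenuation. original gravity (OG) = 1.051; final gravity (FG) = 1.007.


AA = (OG−FG)/(OG−1)·100;  RA = AA·0.8192
AA = (1.051 − 1.007)/(1.051 − 1)·100 = 86.2745
RA = 86.2745·0.8192

70.6761 %


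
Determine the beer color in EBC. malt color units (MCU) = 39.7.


SRM = 1.4922·MCU^0.6859;  EBC = SRM·1.97
SRM = 1.4922·39.7^0.6859 = 18.6396
EBC = 18.6396·1.97

36.7201 EBC


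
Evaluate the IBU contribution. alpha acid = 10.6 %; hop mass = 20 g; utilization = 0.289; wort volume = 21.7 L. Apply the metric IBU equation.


IBU = (α/100)·mass·U·1000 / V
IBU = (10.6/100)·20·0.289·1000 / 21.7

28.2341 IBU


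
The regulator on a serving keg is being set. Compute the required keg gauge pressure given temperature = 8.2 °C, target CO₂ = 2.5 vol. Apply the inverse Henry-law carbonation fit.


psi = vols/(0.01821 + 0.09011·e^(−0.04·T)) − 14.695
psi = 2.5/(0.01821 + 0.09011·e^(−0.04·8.2)) − 14.695

15.3813 psi


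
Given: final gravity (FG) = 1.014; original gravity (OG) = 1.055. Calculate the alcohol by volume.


ABV = (OG − FG) · 131.25
ABV = (1.055 − 1.014) · 131.25

5.3812 % ABV


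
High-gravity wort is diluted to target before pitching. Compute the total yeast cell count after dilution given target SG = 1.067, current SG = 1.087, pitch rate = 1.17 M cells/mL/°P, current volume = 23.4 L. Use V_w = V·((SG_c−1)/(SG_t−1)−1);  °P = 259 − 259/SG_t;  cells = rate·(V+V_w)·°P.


V_w = 23.4·((1.087−1)/(1.067−1)−1) = 6.9851
V_final = 23.4 + 6.9851 = 30.3851
°P = 259 − 259/1.067 = 16.2634
cells = 1.17·30.3851·16.2634

578.1710 billion cells


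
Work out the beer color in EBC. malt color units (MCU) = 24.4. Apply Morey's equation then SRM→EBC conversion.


SRM = 1.4922·MCU^0.6859;  EBC = SRM·1.97
SRM = 1.4922·24.4^0.6859 = 13.3487
EBC = 13.3487·1.97

26.2969 EBC


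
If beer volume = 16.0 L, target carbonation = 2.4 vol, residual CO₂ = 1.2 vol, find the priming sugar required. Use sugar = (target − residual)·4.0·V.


sugar = (2.4 − 1.2)·4.0·16.0

76.8000 g


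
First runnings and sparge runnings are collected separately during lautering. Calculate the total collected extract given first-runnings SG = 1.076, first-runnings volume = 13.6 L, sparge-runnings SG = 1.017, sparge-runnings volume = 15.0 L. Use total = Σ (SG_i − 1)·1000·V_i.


first = (1.076 − 1)·1000·13.6 = 1033.6000
sparge = (1.017 − 1)·1000·15.0 = 255.0000
total = 1033.6000 + 255.0000

1288.6000 gravity·L


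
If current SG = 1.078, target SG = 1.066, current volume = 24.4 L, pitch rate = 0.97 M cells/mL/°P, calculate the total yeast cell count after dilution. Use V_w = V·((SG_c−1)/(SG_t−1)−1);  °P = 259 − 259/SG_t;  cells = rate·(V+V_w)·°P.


V_w = 24.4·((1.078−1)/(1.066−1)−1) = 4.4364
V_final = 24.4 + 4.4364 = 28.8364
°P = 259 − 259/1.066 = 16.0356
cells = 0.97·28.8364·16.0356

448.5375 billion cells


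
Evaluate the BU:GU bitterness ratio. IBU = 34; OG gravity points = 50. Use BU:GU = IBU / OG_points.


BU:GU = 34 / 50

0.6800


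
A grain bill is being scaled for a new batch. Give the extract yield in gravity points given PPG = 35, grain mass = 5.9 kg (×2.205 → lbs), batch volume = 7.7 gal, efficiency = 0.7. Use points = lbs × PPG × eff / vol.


lbs = 5.9 × 2.205 = 13.0095
points = 13.0095 × 35 × 0.7 / 7.7

41.3939 points


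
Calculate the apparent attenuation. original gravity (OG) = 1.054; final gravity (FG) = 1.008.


AA = (OG − FG)/(OG − 1) · 100
AA = (1.054 − 1.008)/(1.054 − 1) · 100

85.1852 %


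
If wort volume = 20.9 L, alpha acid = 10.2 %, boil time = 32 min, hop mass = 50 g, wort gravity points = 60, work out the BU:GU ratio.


U = 1.65·0.000125^(GP/1000)·(1−e^(−0.04t))/4.15;  IBU = (α/100)·m·U·1000/V;  BU:GU = IBU/GP
U = 1.65·0.000125^(60/1000)·(1−e^(−0.04·32))/4.15 = 0.1674
IBU = (10.2/100)·50·0.1674·1000/20.9 = 40.8497
BU:GU = 40.8497/60

0.6808


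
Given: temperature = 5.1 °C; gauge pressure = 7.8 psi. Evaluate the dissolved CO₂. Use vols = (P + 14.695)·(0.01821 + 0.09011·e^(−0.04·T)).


vols = (7.8 + 14.695)·(0.01821 + 0.09011·e^(−0.04·5.1))

2.0626 volumes


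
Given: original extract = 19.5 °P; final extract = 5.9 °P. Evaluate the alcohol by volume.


SG = 259/(259 − P);  ABV = (OG − FG)·131.25
OG = 259/(259 − 19.5) = 1.0814
FG = 259/(259 − 5.9) = 1.0233
ABV = (1.0814 − 1.0233)·131.25

7.6268 % ABV


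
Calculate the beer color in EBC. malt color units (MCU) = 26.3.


SRM = 1.4922·MCU^0.6859;  EBC = SRM·1.97
SRM = 1.4922·26.3^0.6859 = 14.0532
EBC = 14.0532·1.97

27.6848 EBC


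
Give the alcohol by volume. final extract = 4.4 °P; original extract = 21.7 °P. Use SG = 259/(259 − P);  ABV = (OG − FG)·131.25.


OG = 259/(259 − 21.7) = 1.0914
FG = 259/(259 − 4.4) = 1.0173
ABV = (1.0914 − 1.0173)·131.25

9.7339 % ABV


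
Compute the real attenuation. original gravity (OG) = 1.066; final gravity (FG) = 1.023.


AA = (OG−FG)/(OG−1)·100;  RA = AA·0.8192
AA = (1.066 − 1.023)/(1.066 − 1)·100 = 65.1515
RA = 65.1515·0.8192

53.3721 %


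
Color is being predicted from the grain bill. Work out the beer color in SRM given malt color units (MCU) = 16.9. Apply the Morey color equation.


SRM = 1.4922 · MCU^0.6859
SRM = 1.4922 · 16.9^0.6859

10.3761 SRM


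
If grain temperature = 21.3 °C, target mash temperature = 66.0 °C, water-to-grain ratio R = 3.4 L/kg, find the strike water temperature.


T_strike = (0.41/R)·(T_mash − T_grain) + T_mash
T_strike = (0.41/3.4)·(66.0 − 21.3) + 66.0

71.3903 °C


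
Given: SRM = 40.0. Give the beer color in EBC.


EBC = SRM · 1.97
EBC = 40.0 · 1.97

78.8000 EBC


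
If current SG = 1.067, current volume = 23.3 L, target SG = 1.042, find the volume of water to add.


V_water = V·((SG_curr − 1)/(SG_target − 1) − 1)
V_water = 23.3·((1.067 − 1)/(1.042 − 1) − 1)

13.8690 L


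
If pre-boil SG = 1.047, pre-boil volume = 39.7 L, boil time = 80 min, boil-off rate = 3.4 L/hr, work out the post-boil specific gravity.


V_post = V_pre − rate·(t/60);  SG_post = 1 + (SG_pre−1)·V_pre/V_post
V_post = 39.7 − 3.4·(80/60) = 35.1667
SG_post = 1 + (1.047 − 1)·39.7/35.1667

1.0531


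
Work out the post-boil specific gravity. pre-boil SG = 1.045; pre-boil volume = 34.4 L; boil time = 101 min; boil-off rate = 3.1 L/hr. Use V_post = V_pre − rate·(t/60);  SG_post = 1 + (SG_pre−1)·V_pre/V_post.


V_post = 34.4 − 3.1·(101/60) = 29.1817
SG_post = 1 + (1.045 − 1)·34.4/29.1817

1.0530


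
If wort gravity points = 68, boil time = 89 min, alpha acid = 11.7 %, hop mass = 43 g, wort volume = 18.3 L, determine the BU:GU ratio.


U = 1.65·0.000125^(GP/1000)·(1−e^(−0.04t))/4.15;  IBU = (α/100)·m·U·1000/V;  BU:GU = IBU/GP
U = 1.65·0.000125^(68/1000)·(1−e^(−0.04·89))/4.15 = 0.2097
IBU = (11.7/100)·43·0.2097·1000/18.3 = 57.6367
BU:GU = 57.6367/68

0.8476


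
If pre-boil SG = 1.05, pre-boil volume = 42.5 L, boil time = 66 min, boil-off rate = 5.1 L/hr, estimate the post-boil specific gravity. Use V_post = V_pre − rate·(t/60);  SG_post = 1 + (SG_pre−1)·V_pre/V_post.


V_post = 42.5 − 5.1·(66/60) = 36.8900
SG_post = 1 + (1.05 − 1)·42.5/36.8900

1.0576


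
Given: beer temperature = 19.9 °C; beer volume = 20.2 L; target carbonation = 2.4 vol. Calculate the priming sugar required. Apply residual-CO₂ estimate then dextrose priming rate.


residual = 14.695·(0.01821 + 0.09011·e^(−0.04·T));  sugar = (target − residual)·4.0·V
residual = 14.695·(0.01821 + 0.09011·e^(−0.04·19.9)) = 0.8650
sugar = (2.4 − 0.8650)·4.0·20.2

124.0307 g


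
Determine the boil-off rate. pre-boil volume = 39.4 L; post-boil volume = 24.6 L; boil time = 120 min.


rate = (V_pre − V_post) / (t_min/60)
rate = (39.4 − 24.6) / (120/60)

7.4000 L/hr


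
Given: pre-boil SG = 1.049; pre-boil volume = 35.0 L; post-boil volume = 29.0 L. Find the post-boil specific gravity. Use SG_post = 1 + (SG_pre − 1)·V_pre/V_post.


pts_pre = (1.049 − 1)·1000 = 49.0000
pts_post = 49.0000·35.0/29.0 = 59.1379
SG_post = 1 + 59.1379/1000

1.0591


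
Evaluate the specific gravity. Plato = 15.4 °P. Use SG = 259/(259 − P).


SG = 259/(259 − 15.4)

1.0632


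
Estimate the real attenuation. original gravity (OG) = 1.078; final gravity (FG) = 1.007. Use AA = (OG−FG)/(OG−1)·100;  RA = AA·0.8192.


AA = (1.078 − 1.007)/(1.078 − 1)·100 = 91.0256
RA = 91.0256·0.8192

74.5682 %


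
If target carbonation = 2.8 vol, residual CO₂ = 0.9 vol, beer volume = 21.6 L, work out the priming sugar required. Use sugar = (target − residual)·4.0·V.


sugar = (2.8 − 0.9)·4.0·21.6

164.1600 g


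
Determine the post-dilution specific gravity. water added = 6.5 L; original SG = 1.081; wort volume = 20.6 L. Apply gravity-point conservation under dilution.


SG_new = 1 + (SG_old − 1)·V_old/(V_old + V_water)
pts = (1.081 − 1)·1000·20.6/(20.6 + 6.5) = 61.5720
SG_new = 1 + 61.5720/1000

1.0616


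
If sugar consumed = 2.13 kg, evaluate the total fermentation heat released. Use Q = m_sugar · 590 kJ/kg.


Q = 2.13 · 590

1256.7000 kJ


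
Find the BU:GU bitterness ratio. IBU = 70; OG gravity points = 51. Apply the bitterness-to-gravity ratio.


BU:GU = IBU / OG_points
BU:GU = 70 / 51

1.3725


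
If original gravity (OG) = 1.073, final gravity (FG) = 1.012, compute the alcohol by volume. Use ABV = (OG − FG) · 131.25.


ABV = (1.073 − 1.012) · 131.25

8.0062 % ABV


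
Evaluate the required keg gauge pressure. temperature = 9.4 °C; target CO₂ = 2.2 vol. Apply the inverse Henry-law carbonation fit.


psi = vols/(0.01821 + 0.09011·e^(−0.04·T)) − 14.695
psi = 2.2/(0.01821 + 0.09011·e^(−0.04·9.4)) − 14.695

12.7776 psi


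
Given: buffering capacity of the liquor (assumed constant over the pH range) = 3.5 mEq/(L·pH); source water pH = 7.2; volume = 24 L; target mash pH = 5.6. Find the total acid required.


acid = buffering capacity · (pH_source − pH_target) · V
acid = 3.5 · (7.2 − 5.6) · 24

134.4000 mEq


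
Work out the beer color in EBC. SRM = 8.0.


EBC = SRM · 1.97
EBC = 8.0 · 1.97

15.7600 EBC


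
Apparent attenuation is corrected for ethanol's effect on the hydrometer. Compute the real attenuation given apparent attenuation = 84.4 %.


RA = AA · 0.8192
RA = 84.4 · 0.8192

69.1405 %


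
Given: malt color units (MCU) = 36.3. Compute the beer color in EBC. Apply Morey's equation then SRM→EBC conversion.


SRM = 1.4922·MCU^0.6859;  EBC = SRM·1.97
SRM = 1.4922·36.3^0.6859 = 17.5294
EBC = 17.5294·1.97

34.5329 EBC


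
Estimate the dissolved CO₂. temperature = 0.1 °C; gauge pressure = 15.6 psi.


vols = (P + 14.695)·(0.01821 + 0.09011·e^(−0.04·T))
vols = (15.6 + 14.695)·(0.01821 + 0.09011·e^(−0.04·0.1))

3.2707 volumes


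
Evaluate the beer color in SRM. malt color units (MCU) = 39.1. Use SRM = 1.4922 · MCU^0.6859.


SRM = 1.4922 · 39.1^0.6859

18.4460 SRM


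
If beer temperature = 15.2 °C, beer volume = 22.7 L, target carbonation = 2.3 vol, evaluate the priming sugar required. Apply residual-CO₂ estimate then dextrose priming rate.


residual = 14.695·(0.01821 + 0.09011·e^(−0.04·T));  sugar = (target − residual)·4.0·V
residual = 14.695·(0.01821 + 0.09011·e^(−0.04·15.2)) = 0.9885
sugar = (2.3 − 0.9885)·4.0·22.7

119.0821 g


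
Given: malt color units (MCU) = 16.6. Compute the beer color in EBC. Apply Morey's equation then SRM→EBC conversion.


SRM = 1.4922·MCU^0.6859;  EBC = SRM·1.97
SRM = 1.4922·16.6^0.6859 = 10.2494
EBC = 10.2494·1.97

20.1914 EBC


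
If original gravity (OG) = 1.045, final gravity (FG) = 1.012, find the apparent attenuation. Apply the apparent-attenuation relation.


AA = (OG − FG)/(OG − 1) · 100
AA = (1.045 − 1.012)/(1.045 − 1) · 100

73.3333 %


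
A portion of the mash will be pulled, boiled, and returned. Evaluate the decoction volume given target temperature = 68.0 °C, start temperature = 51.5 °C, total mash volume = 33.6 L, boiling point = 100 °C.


V_dec = V_total·(T_target − T_start)/(T_boil − T_start)
V_dec = 33.6·(68.0 − 51.5)/(100 − 51.5)

11.4309 L


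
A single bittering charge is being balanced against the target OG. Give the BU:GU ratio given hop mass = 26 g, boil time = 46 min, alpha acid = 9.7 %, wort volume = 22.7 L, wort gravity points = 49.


U = 1.65·0.000125^(GP/1000)·(1−e^(−0.04t))/4.15;  IBU = (α/100)·m·U·1000/V;  BU:GU = IBU/GP
U = 1.65·0.000125^(49/1000)·(1−e^(−0.04·46))/4.15 = 0.2153
IBU = (9.7/100)·26·0.2153·1000/22.7 = 23.9218
BU:GU = 23.9218/49

0.4882


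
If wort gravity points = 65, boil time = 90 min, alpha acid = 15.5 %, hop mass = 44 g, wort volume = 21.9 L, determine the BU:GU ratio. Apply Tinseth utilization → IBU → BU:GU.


U = 1.65·0.000125^(GP/1000)·(1−e^(−0.04t))/4.15;  IBU = (α/100)·m·U·1000/V;  BU:GU = IBU/GP
U = 1.65·0.000125^(65/1000)·(1−e^(−0.04·90))/4.15 = 0.2156
IBU = (15.5/100)·44·0.2156·1000/21.9 = 67.1496
BU:GU = 67.1496/65

1.0331


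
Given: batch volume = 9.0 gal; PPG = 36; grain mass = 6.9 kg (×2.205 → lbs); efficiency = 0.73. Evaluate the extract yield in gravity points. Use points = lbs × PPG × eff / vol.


lbs = 6.9 × 2.205 = 15.2145
points = 15.2145 × 36 × 0.73 / 9.0

44.4263 points


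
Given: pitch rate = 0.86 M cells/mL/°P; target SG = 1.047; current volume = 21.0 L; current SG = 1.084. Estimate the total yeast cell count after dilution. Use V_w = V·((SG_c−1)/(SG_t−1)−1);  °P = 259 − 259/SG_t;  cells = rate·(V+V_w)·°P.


V_w = 21.0·((1.084−1)/(1.047−1)−1) = 16.5319
V_final = 21.0 + 16.5319 = 37.5319
°P = 259 − 259/1.047 = 11.6266
cells = 0.86·37.5319·11.6266

375.2754 billion cells


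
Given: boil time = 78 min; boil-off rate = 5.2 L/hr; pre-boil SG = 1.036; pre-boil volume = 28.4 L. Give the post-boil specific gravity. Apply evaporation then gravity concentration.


V_post = V_pre − rate·(t/60);  SG_post = 1 + (SG_pre−1)·V_pre/V_post
V_post = 28.4 − 5.2·(78/60) = 21.6400
SG_post = 1 + (1.036 − 1)·28.4/21.6400

1.0472


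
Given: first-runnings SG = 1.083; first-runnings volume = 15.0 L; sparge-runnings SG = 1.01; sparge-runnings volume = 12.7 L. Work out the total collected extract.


total = Σ (SG_i − 1)·1000·V_i
first = (1.083 − 1)·1000·15.0 = 1245.0000
sparge = (1.01 − 1)·1000·12.7 = 127.0000
total = 1245.0000 + 127.0000

1372.0000 gravity·L


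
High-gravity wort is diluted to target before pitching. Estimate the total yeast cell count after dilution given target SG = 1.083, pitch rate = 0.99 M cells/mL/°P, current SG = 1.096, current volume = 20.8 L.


V_w = V·((SG_c−1)/(SG_t−1)−1);  °P = 259 − 259/SG_t;  cells = rate·(V+V_w)·°P
V_w = 20.8·((1.096−1)/(1.083−1)−1) = 3.2578
V_final = 20.8 + 3.2578 = 24.0578
°P = 259 − 259/1.083 = 19.8495
cells = 0.99·24.0578·19.8495

472.7604 billion cells


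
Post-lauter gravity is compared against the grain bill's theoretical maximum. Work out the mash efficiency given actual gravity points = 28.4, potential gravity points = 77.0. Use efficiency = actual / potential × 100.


efficiency = 28.4 / 77.0 × 100

36.8831 %


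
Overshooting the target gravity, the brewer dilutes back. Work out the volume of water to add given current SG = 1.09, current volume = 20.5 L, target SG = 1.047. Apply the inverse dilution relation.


V_water = V·((SG_curr − 1)/(SG_target − 1) − 1)
V_water = 20.5·((1.09 − 1)/(1.047 − 1) − 1)

18.7553 L


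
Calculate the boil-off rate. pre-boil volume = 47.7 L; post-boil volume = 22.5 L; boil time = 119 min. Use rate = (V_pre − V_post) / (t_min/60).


rate = (47.7 − 22.5) / (119/60)

12.7059 L/hr


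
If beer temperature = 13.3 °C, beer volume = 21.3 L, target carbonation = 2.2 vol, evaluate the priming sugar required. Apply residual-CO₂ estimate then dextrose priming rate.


residual = 14.695·(0.01821 + 0.09011·e^(−0.04·T));  sugar = (target − residual)·4.0·V
residual = 14.695·(0.01821 + 0.09011·e^(−0.04·13.3)) = 1.0454
sugar = (2.2 − 1.0454)·4.0·21.3

98.3677 g


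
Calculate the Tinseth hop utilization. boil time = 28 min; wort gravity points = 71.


U = 1.65·0.000125^(GP/1000) · (1 − e^(−0.04·t))/4.15
bigness = 1.65·0.000125^(71/1000) = 0.8717
boil_factor = (1 − e^(−0.04·28))/4.15 = 0.1623
U = 0.8717 · 0.1623

0.1415


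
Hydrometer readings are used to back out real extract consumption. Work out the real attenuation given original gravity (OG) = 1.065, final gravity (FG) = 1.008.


AA = (OG−FG)/(OG−1)·100;  RA = AA·0.8192
AA = (1.065 − 1.008)/(1.065 − 1)·100 = 87.6923
RA = 87.6923·0.8192

71.8375 %


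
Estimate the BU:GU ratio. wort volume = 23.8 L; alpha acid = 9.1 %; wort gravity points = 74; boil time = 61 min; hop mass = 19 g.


U = 1.65·0.000125^(GP/1000)·(1−e^(−0.04t))/4.15;  IBU = (α/100)·m·U·1000/V;  BU:GU = IBU/GP
U = 1.65·0.000125^(74/1000)·(1−e^(−0.04·61))/4.15 = 0.1866
IBU = (9.1/100)·19·0.1866·1000/23.8 = 13.5587
BU:GU = 13.5587/74

0.1832


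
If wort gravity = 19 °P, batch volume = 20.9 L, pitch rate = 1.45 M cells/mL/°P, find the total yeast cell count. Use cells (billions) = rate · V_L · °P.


cells = 1.45 · 20.9 · 19

575.7950 billion cells


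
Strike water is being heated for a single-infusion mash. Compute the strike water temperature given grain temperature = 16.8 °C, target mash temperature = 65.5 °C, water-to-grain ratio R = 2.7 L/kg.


T_strike = (0.41/R)·(T_mash − T_grain) + T_mash
T_strike = (0.41/2.7)·(65.5 − 16.8) + 65.5

72.8952 °C


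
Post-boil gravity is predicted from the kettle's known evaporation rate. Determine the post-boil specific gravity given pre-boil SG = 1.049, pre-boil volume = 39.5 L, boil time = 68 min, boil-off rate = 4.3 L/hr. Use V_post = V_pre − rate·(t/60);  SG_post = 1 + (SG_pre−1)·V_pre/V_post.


V_post = 39.5 − 4.3·(68/60) = 34.6267
SG_post = 1 + (1.049 − 1)·39.5/34.6267

1.0559


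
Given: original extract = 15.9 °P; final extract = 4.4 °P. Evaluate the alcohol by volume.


SG = 259/(259 − P);  ABV = (OG − FG)·131.25
OG = 259/(259 − 15.9) = 1.0654
FG = 259/(259 − 4.4) = 1.0173
ABV = (1.0654 − 1.0173)·131.25

6.3162 % ABV


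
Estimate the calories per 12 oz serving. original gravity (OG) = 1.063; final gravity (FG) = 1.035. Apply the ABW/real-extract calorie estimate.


ABW = (OG−FG)·131.25·0.79/FG;  °P = 259 − 259/SG (for OG→OE and FG→AE);  RE = 0.1808·OE + 0.8192·AE;  Cal = (6.9·ABW + 4·(RE−0.1))·FG·3.55
ABW = (1.063 − 1.035)·131.25·0.79/1.035 = 2.8051
OE = 259 − 259/1.063 = 15.3500 °P
AE = 259 − 259/1.035 = 8.7585 °P
RE = 0.1808·15.3500 + 0.8192·8.7585 = 9.9502 °P
Cal = (6.9·2.8051 + 4·(9.9502−0.1))·1.035·3.55

215.8835 kcal


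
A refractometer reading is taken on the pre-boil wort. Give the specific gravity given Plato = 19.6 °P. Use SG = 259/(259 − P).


SG = 259/(259 − 19.6)

1.0819


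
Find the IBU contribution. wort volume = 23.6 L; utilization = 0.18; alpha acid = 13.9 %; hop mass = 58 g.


IBU = (α/100)·mass·U·1000 / V
IBU = (13.9/100)·58·0.18·1000 / 23.6

61.4898 IBU


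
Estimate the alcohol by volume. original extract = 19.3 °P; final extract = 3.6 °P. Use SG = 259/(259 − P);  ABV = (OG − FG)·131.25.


OG = 259/(259 − 19.3) = 1.0805
FG = 259/(259 − 3.6) = 1.0141
ABV = (1.0805 − 1.0141)·131.25

8.7179 % ABV


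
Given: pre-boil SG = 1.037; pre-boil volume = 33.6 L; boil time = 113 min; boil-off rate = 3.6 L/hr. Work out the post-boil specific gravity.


V_post = V_pre − rate·(t/60);  SG_post = 1 + (SG_pre−1)·V_pre/V_post
V_post = 33.6 − 3.6·(113/60) = 26.8200
SG_post = 1 + (1.037 − 1)·33.6/26.8200

1.0464


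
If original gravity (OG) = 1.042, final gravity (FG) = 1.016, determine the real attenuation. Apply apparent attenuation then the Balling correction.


AA = (OG−FG)/(OG−1)·100;  RA = AA·0.8192
AA = (1.042 − 1.016)/(1.042 − 1)·100 = 61.9048
RA = 61.9048·0.8192

50.7124 %


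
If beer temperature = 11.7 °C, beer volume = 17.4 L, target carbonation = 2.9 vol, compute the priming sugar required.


residual = 14.695·(0.01821 + 0.09011·e^(−0.04·T));  sugar = (target − residual)·4.0·V
residual = 14.695·(0.01821 + 0.09011·e^(−0.04·11.7)) = 1.0969
sugar = (2.9 − 1.0969)·4.0·17.4

125.4986 g


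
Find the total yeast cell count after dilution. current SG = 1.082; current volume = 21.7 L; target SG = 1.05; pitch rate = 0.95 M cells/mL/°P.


V_w = V·((SG_c−1)/(SG_t−1)−1);  °P = 259 − 259/SG_t;  cells = rate·(V+V_w)·°P
V_w = 21.7·((1.082−1)/(1.05−1)−1) = 13.8880
V_final = 21.7 + 13.8880 = 35.5880
°P = 259 − 259/1.05 = 12.3333
cells = 0.95·35.5880·12.3333

416.9727 billion cells


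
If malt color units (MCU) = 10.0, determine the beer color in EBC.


SRM = 1.4922·MCU^0.6859;  EBC = SRM·1.97
SRM = 1.4922·10.0^0.6859 = 7.2398
EBC = 7.2398·1.97

14.2624 EBC


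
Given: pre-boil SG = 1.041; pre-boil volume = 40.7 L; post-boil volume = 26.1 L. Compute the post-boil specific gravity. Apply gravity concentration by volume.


SG_post = 1 + (SG_pre − 1)·V_pre/V_post
pts_pre = (1.041 − 1)·1000 = 41.0000
pts_post = 41.0000·40.7/26.1 = 63.9349
SG_post = 1 + 63.9349/1000

1.0639


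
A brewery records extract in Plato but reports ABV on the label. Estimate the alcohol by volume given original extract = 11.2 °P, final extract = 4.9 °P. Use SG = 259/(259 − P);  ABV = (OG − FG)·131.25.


OG = 259/(259 − 11.2) = 1.0452
FG = 259/(259 − 4.9) = 1.0193
ABV = (1.0452 − 1.0193)·131.25

3.4012 % ABV


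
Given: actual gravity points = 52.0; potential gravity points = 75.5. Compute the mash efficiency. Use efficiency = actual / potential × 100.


efficiency = 52.0 / 75.5 × 100

68.8742 %


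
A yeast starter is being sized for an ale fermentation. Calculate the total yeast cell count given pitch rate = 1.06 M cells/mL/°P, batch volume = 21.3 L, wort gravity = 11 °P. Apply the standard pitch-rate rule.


cells (billions) = rate · V_L · °P
cells = 1.06 · 21.3 · 11

248.3580 billion cells


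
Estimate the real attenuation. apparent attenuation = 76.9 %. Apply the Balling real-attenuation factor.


RA = AA · 0.8192
RA = 76.9 · 0.8192

62.9965 %


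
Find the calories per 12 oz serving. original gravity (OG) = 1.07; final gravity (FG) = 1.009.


ABW = (OG−FG)·131.25·0.79/FG;  °P = 259 − 259/SG (for OG→OE and FG→AE);  RE = 0.1808·OE + 0.8192·AE;  Cal = (6.9·ABW + 4·(RE−0.1))·FG·3.55
ABW = (1.07 − 1.009)·131.25·0.79/1.009 = 6.2685
OE = 259 − 259/1.07 = 16.9439 °P
AE = 259 − 259/1.009 = 2.3102 °P
RE = 0.1808·16.9439 + 0.8192·2.3102 = 4.9560 °P
Cal = (6.9·6.2685 + 4·(4.9560−0.1))·1.009·3.55

224.5049 kcal


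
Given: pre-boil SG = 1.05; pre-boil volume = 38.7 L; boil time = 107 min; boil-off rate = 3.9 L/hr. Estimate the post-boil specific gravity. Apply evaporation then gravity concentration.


V_post = V_pre − rate·(t/60);  SG_post = 1 + (SG_pre−1)·V_pre/V_post
V_post = 38.7 − 3.9·(107/60) = 31.7450
SG_post = 1 + (1.05 − 1)·38.7/31.7450

1.0610


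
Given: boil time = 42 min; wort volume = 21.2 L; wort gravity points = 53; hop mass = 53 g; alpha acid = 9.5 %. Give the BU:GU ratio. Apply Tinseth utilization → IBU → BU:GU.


U = 1.65·0.000125^(GP/1000)·(1−e^(−0.04t))/4.15;  IBU = (α/100)·m·U·1000/V;  BU:GU = IBU/GP
U = 1.65·0.000125^(53/1000)·(1−e^(−0.04·42))/4.15 = 0.2009
IBU = (9.5/100)·53·0.2009·1000/21.2 = 47.7156
BU:GU = 47.7156/53

0.9003


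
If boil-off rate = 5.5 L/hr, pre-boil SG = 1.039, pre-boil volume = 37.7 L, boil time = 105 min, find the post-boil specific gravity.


V_post = V_pre − rate·(t/60);  SG_post = 1 + (SG_pre−1)·V_pre/V_post
V_post = 37.7 − 5.5·(105/60) = 28.0750
SG_post = 1 + (1.039 − 1)·37.7/28.0750

1.0524


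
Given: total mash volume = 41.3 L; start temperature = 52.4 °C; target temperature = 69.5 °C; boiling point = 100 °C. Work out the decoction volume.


V_dec = V_total·(T_target − T_start)/(T_boil − T_start)
V_dec = 41.3·(69.5 − 52.4)/(100 − 52.4)

14.8368 L


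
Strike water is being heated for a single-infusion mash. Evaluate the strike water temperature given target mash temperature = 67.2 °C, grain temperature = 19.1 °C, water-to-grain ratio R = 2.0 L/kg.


T_strike = (0.41/R)·(T_mash − T_grain) + T_mash
T_strike = (0.41/2.0)·(67.2 − 19.1) + 67.2

77.0605 °C


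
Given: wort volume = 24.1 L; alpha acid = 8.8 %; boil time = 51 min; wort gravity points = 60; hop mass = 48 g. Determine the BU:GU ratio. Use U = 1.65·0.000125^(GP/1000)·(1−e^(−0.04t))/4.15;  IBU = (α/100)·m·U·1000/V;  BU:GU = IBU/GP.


U = 1.65·0.000125^(60/1000)·(1−e^(−0.04·51))/4.15 = 0.2017
IBU = (8.8/100)·48·0.2017·1000/24.1 = 35.3559
BU:GU = 35.3559/60

0.5893


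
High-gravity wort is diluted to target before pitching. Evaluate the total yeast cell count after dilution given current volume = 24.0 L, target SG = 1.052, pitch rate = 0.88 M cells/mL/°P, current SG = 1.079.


V_w = V·((SG_c−1)/(SG_t−1)−1);  °P = 259 − 259/SG_t;  cells = rate·(V+V_w)·°P
V_w = 24.0·((1.079−1)/(1.052−1)−1) = 12.4615
V_final = 24.0 + 12.4615 = 36.4615
°P = 259 − 259/1.052 = 12.8023
cells = 0.88·36.4615·12.8023

410.7760 billion cells


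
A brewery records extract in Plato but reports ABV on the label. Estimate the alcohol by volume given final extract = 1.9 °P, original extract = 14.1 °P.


SG = 259/(259 − P);  ABV = (OG − FG)·131.25
OG = 259/(259 − 14.1) = 1.0576
FG = 259/(259 − 1.9) = 1.0074
ABV = (1.0576 − 1.0074)·131.25

6.5867 % ABV


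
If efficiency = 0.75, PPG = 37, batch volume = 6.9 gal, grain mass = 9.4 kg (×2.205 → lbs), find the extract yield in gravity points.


points = lbs × PPG × eff / vol
lbs = 9.4 × 2.205 = 20.7270
points = 20.7270 × 37 × 0.75 / 6.9

83.3586 points


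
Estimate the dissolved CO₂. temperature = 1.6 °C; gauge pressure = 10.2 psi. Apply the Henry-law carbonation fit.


vols = (P + 14.695)·(0.01821 + 0.09011·e^(−0.04·T))
vols = (10.2 + 14.695)·(0.01821 + 0.09011·e^(−0.04·1.6))

2.5576 volumes


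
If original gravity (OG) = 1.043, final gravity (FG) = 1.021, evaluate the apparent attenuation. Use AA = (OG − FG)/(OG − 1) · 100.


AA = (1.043 − 1.021)/(1.043 − 1) · 100

51.1628 %


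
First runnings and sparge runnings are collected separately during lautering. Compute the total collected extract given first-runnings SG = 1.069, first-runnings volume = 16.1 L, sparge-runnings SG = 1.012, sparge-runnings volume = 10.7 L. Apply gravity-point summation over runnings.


total = Σ (SG_i − 1)·1000·V_i
first = (1.069 − 1)·1000·16.1 = 1110.9000
sparge = (1.012 − 1)·1000·10.7 = 128.4000
total = 1110.9000 + 128.4000

1239.3000 gravity·L


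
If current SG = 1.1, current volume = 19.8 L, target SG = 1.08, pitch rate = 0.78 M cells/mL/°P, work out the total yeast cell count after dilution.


V_w = V·((SG_c−1)/(SG_t−1)−1);  °P = 259 − 259/SG_t;  cells = rate·(V+V_w)·°P
V_w = 19.8·((1.1−1)/(1.08−1)−1) = 4.9500
V_final = 19.8 + 4.9500 = 24.7500
°P = 259 − 259/1.08 = 19.1852
cells = 0.78·24.7500·19.1852

370.3700 billion cells


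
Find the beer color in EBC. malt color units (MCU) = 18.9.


SRM = 1.4922·MCU^0.6859;  EBC = SRM·1.97
SRM = 1.4922·18.9^0.6859 = 11.2035
EBC = 11.2035·1.97

22.0708 EBC


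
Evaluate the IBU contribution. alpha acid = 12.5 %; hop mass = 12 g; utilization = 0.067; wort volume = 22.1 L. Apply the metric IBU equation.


IBU = (α/100)·mass·U·1000 / V
IBU = (12.5/100)·12·0.067·1000 / 22.1

4.5475 IBU


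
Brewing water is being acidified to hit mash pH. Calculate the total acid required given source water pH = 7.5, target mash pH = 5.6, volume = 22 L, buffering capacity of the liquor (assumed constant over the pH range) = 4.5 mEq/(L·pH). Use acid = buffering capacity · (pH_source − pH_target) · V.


acid = 4.5 · (7.5 − 5.6) · 22

188.1000 mEq


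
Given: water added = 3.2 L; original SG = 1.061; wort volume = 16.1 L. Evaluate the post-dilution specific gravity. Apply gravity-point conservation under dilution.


SG_new = 1 + (SG_old − 1)·V_old/(V_old + V_water)
pts = (1.061 − 1)·1000·16.1/(16.1 + 3.2) = 50.8860
SG_new = 1 + 50.8860/1000

1.0509


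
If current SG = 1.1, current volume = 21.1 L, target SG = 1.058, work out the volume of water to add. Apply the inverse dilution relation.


V_water = V·((SG_curr − 1)/(SG_target − 1) − 1)
V_water = 21.1·((1.1 − 1)/(1.058 − 1) − 1)

15.2793 L
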